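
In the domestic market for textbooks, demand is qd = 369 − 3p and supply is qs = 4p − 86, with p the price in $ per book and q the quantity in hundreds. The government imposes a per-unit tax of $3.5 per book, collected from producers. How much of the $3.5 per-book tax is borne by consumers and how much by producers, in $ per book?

Without the tax, 369 − 3p = 4p − 86 gives 7p = 455, so p* = $65 and q* = 174.
With the tax collected from producers, supply shifts: qs = 4(p − 3.5) − 86.
Solving gives q = 168 with consumers paying $67 and producers receiving $63.5 (the $3.5 wedge).
Burden on consumers: $2; on producers: $1.5. (They sum to $3.5.)
The less price-elastic side of the market bears the larger share of a per-unit tax.

Consumers bear $2 per book; producers bear $1.5 per book.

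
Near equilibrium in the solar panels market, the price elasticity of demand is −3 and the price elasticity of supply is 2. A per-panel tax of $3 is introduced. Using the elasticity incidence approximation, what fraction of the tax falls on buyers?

Buyers' share ≈ 0.4.

Incidence ratio: buyers' share ≈ εs / (εs + |εd|) = 2 / (2 + 3) = 0.4.
Supply is the less elastic side, so buyers bear the smaller share.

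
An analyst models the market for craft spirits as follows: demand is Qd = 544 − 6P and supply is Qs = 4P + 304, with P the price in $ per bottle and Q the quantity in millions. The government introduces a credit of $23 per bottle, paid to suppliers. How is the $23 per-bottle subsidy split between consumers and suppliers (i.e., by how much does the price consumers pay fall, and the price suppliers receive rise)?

Before the subsidy: set 544 − 6P = 4P + 304 → P* = $24, Q* = 400.
With a per-unit subsidy paid to suppliers, each receives P + 23 per unit sold, so supply becomes Qs = 4(P + 23) + 304.
Solving gives Q = 455.2 with consumers paying $14.8 and suppliers receiving $37.8 (the $23 wedge).
Gain to consumers: $9.2; to suppliers: $13.8. (They sum to $23.)

Consumers gain $9.2 per bottle; suppliers gain $13.8 per bottle.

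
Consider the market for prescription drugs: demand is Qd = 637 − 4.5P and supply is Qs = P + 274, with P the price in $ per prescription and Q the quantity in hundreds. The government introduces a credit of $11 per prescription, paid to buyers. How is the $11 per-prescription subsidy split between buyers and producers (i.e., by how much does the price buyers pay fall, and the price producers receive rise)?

Buyers gain $2 per prescription; producers gain $9 per prescription.

Before the subsidy: set 637 − 4.5P = P + 274 → P* = $66, Q* = 340.
With a per-unit subsidy paid to buyers, each effectively pays P − 11, so demand becomes Qd = 637 − 4.5(P − 11).
Solving gives Q = 349 with buyers paying $64 and producers receiving $75 (the $11 wedge).
Gain to buyers: $2; to producers: $9. (They sum to $11.)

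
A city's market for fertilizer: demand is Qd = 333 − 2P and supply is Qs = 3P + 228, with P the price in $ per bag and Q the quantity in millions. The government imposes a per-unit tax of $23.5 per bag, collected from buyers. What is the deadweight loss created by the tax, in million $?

Deadweight loss = $331.35 million.

Before the tax: set 333 − 2P = 3P + 228 → P* = $21, Q* = 291.
With the tax collected from buyers, demand (in seller-price terms) shifts: Qd = 333 − 2(P + 23.5).
Solving gives Q = 262.8 with buyers paying $35.1 and suppliers receiving $11.6 (the $23.5 wedge).
Quantity falls by |ΔQ| = |291 − 262.8| = 28.2.
DWL = ½ · t · |ΔQ| = ½ · 23.5 · 28.2 = $331.35.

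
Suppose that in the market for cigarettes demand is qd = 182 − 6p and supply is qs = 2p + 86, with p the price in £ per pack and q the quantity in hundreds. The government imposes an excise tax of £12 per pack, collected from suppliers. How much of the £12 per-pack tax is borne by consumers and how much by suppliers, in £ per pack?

Consumers bear £3 per pack; suppliers bear £9 per pack.

Before the tax: set 182 − 6p = 2p + 86 → p* = £12, q* = 110.
With the tax collected from suppliers, supply shifts: qs = 2(p − 12) + 86.
Solving gives q = 92 with consumers paying £15 and suppliers receiving £3 (the £12 wedge).
Burden on consumers: £3; on suppliers: £9. (They sum to £12.)
The less price-elastic side of the market bears the larger share of a per-unit tax.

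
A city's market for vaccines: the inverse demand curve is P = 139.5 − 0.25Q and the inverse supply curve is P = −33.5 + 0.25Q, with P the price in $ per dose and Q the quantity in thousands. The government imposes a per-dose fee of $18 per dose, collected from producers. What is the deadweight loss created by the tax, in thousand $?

Deadweight loss = $324 thousand.

Rewrite in direct form: Qd = 558 − 4P and Qs = 4P + 134.
Before the tax: set 558 − 4P = 4P + 134 → P* = $53, Q* = 346.
With the tax collected from producers, supply shifts: Qs = 4(P − 18) + 134.
New equilibrium: consumers pay $62, producers receive $44, Q = 310. (Wedge: Pb − Ps = 18.)
Quantity falls by |ΔQ| = |346 − 310| = 36.
DWL = ½ · t · |ΔQ| = ½ · 18 · 36 = $324.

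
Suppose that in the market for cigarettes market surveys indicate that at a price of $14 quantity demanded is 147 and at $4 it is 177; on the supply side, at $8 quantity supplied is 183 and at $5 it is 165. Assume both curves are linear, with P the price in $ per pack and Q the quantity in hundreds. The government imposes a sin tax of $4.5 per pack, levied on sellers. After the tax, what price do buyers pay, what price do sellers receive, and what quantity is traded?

Demand slope: (177 − 147)/(4 − 14) = -3, so Qd = 189 − 3P.
Supply slope: (165 − 183)/(5 − 8) = 6, so Qs = 6P + 135.
Before the tax: set 189 − 3P = 6P + 135 → P* = $6, Q* = 171.
With the tax collected from sellers, supply shifts: Qs = 6(P − 4.5) + 135.
New equilibrium: buyers pay $9, sellers receive $4.5, Q = 162. (Wedge: Pb − Ps = 4.5.)

Buyers pay $9; sellers receive $4.5; quantity = 162.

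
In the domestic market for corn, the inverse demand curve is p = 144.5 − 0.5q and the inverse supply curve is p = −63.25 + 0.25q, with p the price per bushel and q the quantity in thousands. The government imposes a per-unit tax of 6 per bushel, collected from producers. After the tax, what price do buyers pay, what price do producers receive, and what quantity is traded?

Rewrite in direct form: qd = 289 − 2p and qs = 4p + 253.
Without the tax, 289 − 2p = 4p + 253 gives 6p = 36, so p* = 6 and q* = 277.
With the tax collected from producers, supply shifts: qs = 4(p − 6) + 253.
New equilibrium: buyers pay 10, producers receive 4, q = 269. (Wedge: pb − ps = 6.)
The less price-elastic side of the market bears the larger share of a per-unit tax.

Buyers pay 10; producers receive 4; quantity = 269.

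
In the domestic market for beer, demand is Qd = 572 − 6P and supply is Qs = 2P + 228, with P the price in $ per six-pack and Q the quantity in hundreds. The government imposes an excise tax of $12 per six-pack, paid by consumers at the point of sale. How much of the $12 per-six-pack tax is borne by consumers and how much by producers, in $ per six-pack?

Without the tax, 572 − 6P = 2P + 228 gives 8P = 344, so P* = $43 and Q* = 314.
With the tax collected from consumers, demand (in seller-price terms) shifts: Qd = 572 − 6(P + 12).
New equilibrium: consumers pay $46, producers receive $34, Q = 296. (Wedge: Pb − Ps = 12.)
Burden on consumers: $3; on producers: $9. (They sum to $12.)

Consumers bear $3 per six-pack; producers bear $9 per six-pack.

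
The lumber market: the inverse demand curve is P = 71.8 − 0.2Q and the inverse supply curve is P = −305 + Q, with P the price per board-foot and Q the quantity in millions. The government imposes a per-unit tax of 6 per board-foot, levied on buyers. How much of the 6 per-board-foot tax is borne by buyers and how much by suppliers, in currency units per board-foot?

Buyers bear 1 per board-foot; suppliers bear 5 per board-foot.

Rewrite in direct form: Qd = 359 − 5P and Qs = P + 305.
Before the tax: set 359 − 5P = P + 305 → P* = 9, Q* = 314.
With the tax collected from buyers, demand (in seller-price terms) shifts: Qd = 359 − 5(P + 6).
Solving gives Q = 309 with buyers paying 10 and suppliers receiving 4 (the 6 wedge).
Burden on buyers: 1; on suppliers: 5. (They sum to 6.)
The less price-elastic side of the market bears the larger share of a per-unit tax.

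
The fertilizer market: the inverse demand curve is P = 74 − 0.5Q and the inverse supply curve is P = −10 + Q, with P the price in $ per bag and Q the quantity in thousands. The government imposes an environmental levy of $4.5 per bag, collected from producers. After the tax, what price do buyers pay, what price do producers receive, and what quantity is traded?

Buyers pay $47.5; producers receive $43; quantity = 53.

Rewrite in direct form: Qd = 148 − 2P and Qs = P + 10.
Before the tax: set 148 − 2P = P + 10 → P* = $46, Q* = 56.
With the tax collected from producers, supply shifts: Qs = (P − 4.5) + 10.
Solving gives Q = 53 with buyers paying $47.5 and producers receiving $43 (the $4.5 wedge).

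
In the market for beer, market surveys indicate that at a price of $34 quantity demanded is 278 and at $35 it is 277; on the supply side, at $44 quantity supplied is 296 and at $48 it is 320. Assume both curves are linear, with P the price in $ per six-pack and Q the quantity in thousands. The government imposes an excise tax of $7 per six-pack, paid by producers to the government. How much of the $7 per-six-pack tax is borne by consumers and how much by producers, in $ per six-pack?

Demand slope: (277 − 278)/(35 − 34) = -1, so Qd = 312 − P.
Supply slope: (320 − 296)/(48 − 44) = 6, so Qs = 6P + 32.
Without the tax, 312 − P = 6P + 32 gives 7P = 280, so P* = $40 and Q* = 272.
With the tax collected from producers, supply shifts: Qs = 6(P − 7) + 32.
New equilibrium: consumers pay $46, producers receive $39, Q = 266. (Wedge: Pb − Ps = 7.)
Burden on consumers: $6; on producers: $1. (They sum to $7.)

Consumers bear $6 per six-pack; producers bear $1 per six-pack.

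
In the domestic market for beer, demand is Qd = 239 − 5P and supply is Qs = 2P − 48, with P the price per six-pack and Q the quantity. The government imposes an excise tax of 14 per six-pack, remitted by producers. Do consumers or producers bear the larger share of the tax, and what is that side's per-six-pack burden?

Producers bear the larger share: 10 per six-pack.

Before the tax: set 239 − 5P = 2P − 48 → P* = 41, Q* = 34.
With the tax collected from producers, supply shifts: Qs = 2(P − 14) − 48.
New equilibrium: consumers pay 45, producers receive 31, Q = 14. (Wedge: Pb − Ps = 14.)
Per-six-pack burden: consumers 4, producers 10.
Producers take the larger share because supply is less price-elastic here (demand slope 5 vs supply slope 2).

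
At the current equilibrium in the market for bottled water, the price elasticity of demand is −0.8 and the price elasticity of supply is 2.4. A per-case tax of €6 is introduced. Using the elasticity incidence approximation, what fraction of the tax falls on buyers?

Incidence ratio: buyers' share ≈ εs / (εs + |εd|) = 2.4 / (2.4 + 0.8) = 0.75.
Supply is the more elastic side, so buyers bear the larger share.

Buyers' share ≈ 0.75.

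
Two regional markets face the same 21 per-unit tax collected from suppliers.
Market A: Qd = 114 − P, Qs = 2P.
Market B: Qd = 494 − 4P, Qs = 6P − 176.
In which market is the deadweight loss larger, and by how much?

Market B, by 382.2.

Market A: pre-tax P* = 38, Q* = 76; post-tax Q = 62; deadweight loss = 147.
Market B: pre-tax P* = 67, Q* = 226; post-tax Q = 175.6; deadweight loss = 529.2.
Difference: 147 vs 529.2 → market B is larger by 382.2.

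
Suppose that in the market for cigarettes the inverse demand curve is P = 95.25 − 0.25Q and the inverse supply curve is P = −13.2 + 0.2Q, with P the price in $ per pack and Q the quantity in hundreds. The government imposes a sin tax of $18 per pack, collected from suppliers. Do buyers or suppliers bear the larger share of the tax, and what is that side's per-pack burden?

Rewrite in direct form: Qd = 381 − 4P and Qs = 5P + 66.
Without the tax, 381 − 4P = 5P + 66 gives 9P = 315, so P* = $35 and Q* = 241.
With the tax collected from suppliers, supply shifts: Qs = 5(P − 18) + 66.
Solving gives Q = 201 with buyers paying $45 and suppliers receiving $27 (the $18 wedge).
Per-pack burden: buyers $10, suppliers $8.
Buyers take the larger share because demand is less price-elastic here (demand slope 4 vs supply slope 5).
The less price-elastic side of the market bears the larger share of a per-unit tax.

Buyers bear the larger share: $10 per pack.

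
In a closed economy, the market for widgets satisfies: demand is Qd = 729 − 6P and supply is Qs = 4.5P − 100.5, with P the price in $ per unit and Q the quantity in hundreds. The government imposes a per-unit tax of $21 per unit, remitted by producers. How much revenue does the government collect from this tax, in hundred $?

Without the tax, 729 − 6P = 4.5P − 100.5 gives 10.5P = 829.5, so P* = $79 and Q* = 255.
With the tax collected from producers, supply shifts: Qs = 4.5(P − 21) − 100.5.
Solving gives Q = 201 with consumers paying $88 and producers receiving $67 (the $21 wedge).
Revenue = t · Q = 21 · 201 = $4221.

Tax revenue = $4221 hundred.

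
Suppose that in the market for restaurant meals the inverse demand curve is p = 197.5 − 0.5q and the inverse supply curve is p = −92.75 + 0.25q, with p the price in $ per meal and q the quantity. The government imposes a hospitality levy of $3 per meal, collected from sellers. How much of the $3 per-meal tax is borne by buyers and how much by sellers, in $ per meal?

Buyers bear $2 per meal; sellers bear $1 per meal.

Rewrite in direct form: qd = 395 − 2p and qs = 4p + 371.
Before the tax: set 395 − 2p = 4p + 371 → p* = $4, q* = 387.
With the tax collected from sellers, supply shifts: qs = 4(p − 3) + 371.
New equilibrium: buyers pay $6, sellers receive $3, q = 383. (Wedge: pb − ps = 3.)
Burden on buyers: $2; on sellers: $1. (They sum to $3.)
The less price-elastic side of the market bears the larger share of a per-unit tax.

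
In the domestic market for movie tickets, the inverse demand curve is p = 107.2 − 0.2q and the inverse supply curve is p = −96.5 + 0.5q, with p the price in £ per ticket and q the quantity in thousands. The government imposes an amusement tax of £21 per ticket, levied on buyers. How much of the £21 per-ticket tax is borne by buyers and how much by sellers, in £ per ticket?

Rewrite in direct form: qd = 536 − 5p and qs = 2p + 193.
Without the tax, 536 − 5p = 2p + 193 gives 7p = 343, so p* = £49 and q* = 291.
With the tax collected from buyers, demand (in seller-price terms) shifts: qd = 536 − 5(p + 21).
New equilibrium: buyers pay £55, sellers receive £34, q = 261. (Wedge: pb − ps = 21.)
Burden on buyers: £6; on sellers: £15. (They sum to £21.)
The less price-elastic side of the market bears the larger share of a per-unit tax.

Buyers bear £6 per ticket; sellers bear £15 per ticket.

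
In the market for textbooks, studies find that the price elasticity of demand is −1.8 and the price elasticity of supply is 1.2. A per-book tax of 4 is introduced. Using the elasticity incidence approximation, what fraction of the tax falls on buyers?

Incidence ratio: buyers' share ≈ εs / (εs + |εd|) = 1.2 / (1.2 + 1.8) = 0.4.
Supply is the less elastic side, so buyers bear the smaller share.

Buyers' share ≈ 0.4.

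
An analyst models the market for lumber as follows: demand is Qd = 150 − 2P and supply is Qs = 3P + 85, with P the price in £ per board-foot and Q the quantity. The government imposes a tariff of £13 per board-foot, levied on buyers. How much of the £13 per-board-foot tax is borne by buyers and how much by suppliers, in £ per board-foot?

Buyers bear £7.8 per board-foot; suppliers bear £5.2 per board-foot.

Before the tax: set 150 − 2P = 3P + 85 → P* = £13, Q* = 124.
With the tax collected from buyers, demand (in seller-price terms) shifts: Qd = 150 − 2(P + 13).
New equilibrium: buyers pay £20.8, suppliers receive £7.8, Q = 108.4. (Wedge: Pb − Ps = 13.)
Burden on buyers: £7.8; on suppliers: £5.2. (They sum to £13.)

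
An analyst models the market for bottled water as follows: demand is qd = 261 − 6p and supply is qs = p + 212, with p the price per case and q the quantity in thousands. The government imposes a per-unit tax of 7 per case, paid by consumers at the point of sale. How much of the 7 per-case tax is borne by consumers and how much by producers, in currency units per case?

Consumers bear 1 per case; producers bear 6 per case.

Before the tax: set 261 − 6p = p + 212 → p* = 7, q* = 219.
With the tax collected from consumers, demand (in seller-price terms) shifts: qd = 261 − 6(p + 7).
New equilibrium: consumers pay 8, producers receive 1, q = 213. (Wedge: pb − ps = 7.)
Burden on consumers: 1; on producers: 6. (They sum to 7.)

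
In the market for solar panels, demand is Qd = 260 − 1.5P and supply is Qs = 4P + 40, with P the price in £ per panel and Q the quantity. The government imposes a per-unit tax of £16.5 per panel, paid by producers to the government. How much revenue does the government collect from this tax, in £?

Without the tax, 260 − 1.5P = 4P + 40 gives 5.5P = 220, so P* = £40 and Q* = 200.
With the tax collected from producers, supply shifts: Qs = 4(P − 16.5) + 40.
Solving gives Q = 182 with buyers paying £52 and producers receiving £35.5 (the £16.5 wedge).
Revenue = t · Q = 16.5 · 182 = £3003.

Tax revenue = £3003.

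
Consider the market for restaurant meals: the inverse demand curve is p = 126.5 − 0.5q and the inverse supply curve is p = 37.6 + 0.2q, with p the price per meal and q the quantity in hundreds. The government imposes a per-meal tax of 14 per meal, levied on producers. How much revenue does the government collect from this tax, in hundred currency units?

Inverting to q(p) form: qd = 253 − 2p; qs = 5p − 188.
Before the tax: set 253 − 2p = 5p − 188 → p* = 63, q* = 127.
With the tax collected from producers, supply shifts: qs = 5(p − 14) − 188.
New equilibrium: consumers pay 73, producers receive 59, q = 107. (Wedge: pb − ps = 14.)
Revenue = t · Q = 14 · 107 = 1498.

Tax revenue = 1498 hundred.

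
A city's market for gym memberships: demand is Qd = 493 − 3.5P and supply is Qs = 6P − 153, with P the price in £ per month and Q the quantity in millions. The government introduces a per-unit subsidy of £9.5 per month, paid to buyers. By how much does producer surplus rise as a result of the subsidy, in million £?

Before the subsidy: set 493 − 3.5P = 6P − 153 → P* = £68, Q* = 255.
With a per-unit subsidy paid to buyers, each effectively pays P − 9.5, so demand becomes Qd = 493 − 3.5(P − 9.5).
New equilibrium: buyers pay £62, suppliers receive £71.5, Q = 276. (Wedge: Pb − Ps = −9.5.)
ΔPS is the trapezoid between Q = 276 and Q = 255 of height £3.5: ½ · (255 + 276) · 3.5 = £929.25.

Producer surplus rises by £929.25 million.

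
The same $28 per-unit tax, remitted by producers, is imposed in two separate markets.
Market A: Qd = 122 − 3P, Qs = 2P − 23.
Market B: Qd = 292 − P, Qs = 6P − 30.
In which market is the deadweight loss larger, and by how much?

Market A, by $134.4.

Market A: pre-tax P* = $29, Q* = 35; post-tax Q = 1.4; deadweight loss = $470.4.
Market B: pre-tax P* = $46, Q* = 246; post-tax Q = 222; deadweight loss = $336.
Difference: $470.4 vs $336 → market A is larger by $134.4.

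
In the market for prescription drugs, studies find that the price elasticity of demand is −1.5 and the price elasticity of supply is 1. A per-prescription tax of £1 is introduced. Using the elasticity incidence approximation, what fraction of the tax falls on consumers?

Incidence ratio: consumers' share ≈ εs / (εs + |εd|) = 1 / (1 + 1.5) = 0.4.
Supply is the less elastic side, so consumers bear the smaller share.

Consumers' share ≈ 0.4.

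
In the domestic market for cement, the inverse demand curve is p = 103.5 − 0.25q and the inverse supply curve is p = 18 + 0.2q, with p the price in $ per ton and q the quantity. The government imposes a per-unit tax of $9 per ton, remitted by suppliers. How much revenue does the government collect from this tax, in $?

Inverting to q(p) form: qd = 414 − 4p; qs = 5p − 90.
Without the tax, 414 − 4p = 5p − 90 gives 9p = 504, so p* = $56 and q* = 190.
With the tax collected from suppliers, supply shifts: qs = 5(p − 9) − 90.
Solving gives q = 170 with consumers paying $61 and suppliers receiving $52 (the $9 wedge).
Revenue = t · Q = 9 · 170 = $1530.

Tax revenue = $1530.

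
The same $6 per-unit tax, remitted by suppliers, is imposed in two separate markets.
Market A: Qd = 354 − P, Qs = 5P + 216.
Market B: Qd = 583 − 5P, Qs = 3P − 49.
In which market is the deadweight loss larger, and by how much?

Market A: pre-tax P* = $23, Q* = 331; post-tax Q = 326; deadweight loss = $15.
Market B: pre-tax P* = $79, Q* = 188; post-tax Q = 176.75; deadweight loss = $33.75.
Difference: $15 vs $33.75 → market B is larger by $18.75.

Market B, by $18.75.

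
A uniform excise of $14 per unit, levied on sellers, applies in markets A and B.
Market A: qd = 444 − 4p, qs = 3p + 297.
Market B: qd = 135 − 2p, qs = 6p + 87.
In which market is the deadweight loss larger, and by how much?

Market A: pre-tax p* = $21, q* = 360; post-tax q = 336; deadweight loss = $168.
Market B: pre-tax p* = $6, q* = 123; post-tax q = 102; deadweight loss = $147.
Difference: $168 vs $147 → market A is larger by $21.

Market A, by $21.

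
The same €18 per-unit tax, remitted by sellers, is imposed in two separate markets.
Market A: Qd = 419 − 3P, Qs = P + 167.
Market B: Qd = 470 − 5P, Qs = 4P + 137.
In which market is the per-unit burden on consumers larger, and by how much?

Market A: pre-tax P* = €63, Q* = 230; post-tax Q = 216.5; per-unit burden on consumers = €4.5.
Market B: pre-tax P* = €37, Q* = 285; post-tax Q = 245; per-unit burden on consumers = €8.
Difference: €4.5 vs €8 → market B is larger by €3.5.

Market B, by €3.5.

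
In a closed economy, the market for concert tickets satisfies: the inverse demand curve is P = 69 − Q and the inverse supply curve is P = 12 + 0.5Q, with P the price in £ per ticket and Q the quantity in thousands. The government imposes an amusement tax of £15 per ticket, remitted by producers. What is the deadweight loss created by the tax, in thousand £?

Deadweight loss = £75 thousand.

Inverting to Q(P) form: Qd = 69 − P; Qs = 2P − 24.
Without the tax, 69 − P = 2P − 24 gives 3P = 93, so P* = £31 and Q* = 38.
With the tax collected from producers, supply shifts: Qs = 2(P − 15) − 24.
New equilibrium: consumers pay £41, producers receive £26, Q = 28. (Wedge: Pb − Ps = 15.)
Quantity falls by |ΔQ| = |38 − 28| = 10.
DWL = ½ · t · |ΔQ| = ½ · 15 · 10 = £75.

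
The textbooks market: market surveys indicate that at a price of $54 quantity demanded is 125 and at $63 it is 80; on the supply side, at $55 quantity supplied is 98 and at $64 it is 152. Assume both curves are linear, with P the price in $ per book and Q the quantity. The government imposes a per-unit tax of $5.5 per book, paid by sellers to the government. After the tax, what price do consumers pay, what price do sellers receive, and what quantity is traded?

Demand slope: (80 − 125)/(63 − 54) = -5, so Qd = 395 − 5P.
Supply slope: (152 − 98)/(64 − 55) = 6, so Qs = 6P − 232.
Before the tax: set 395 − 5P = 6P − 232 → P* = $57, Q* = 110.
With the tax collected from sellers, supply shifts: Qs = 6(P − 5.5) − 232.
New equilibrium: consumers pay $60, sellers receive $54.5, Q = 95. (Wedge: Pb − Ps = 5.5.)
The less price-elastic side of the market bears the larger share of a per-unit tax.

Consumers pay $60; sellers receive $54.5; quantity = 95.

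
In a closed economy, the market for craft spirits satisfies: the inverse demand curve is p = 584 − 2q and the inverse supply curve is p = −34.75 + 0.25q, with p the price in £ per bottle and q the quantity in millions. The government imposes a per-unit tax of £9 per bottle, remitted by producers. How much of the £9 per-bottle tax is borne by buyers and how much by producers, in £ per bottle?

Buyers bear £8 per bottle; producers bear £1 per bottle.

Rewrite in direct form: qd = 292 − 0.5p and qs = 4p + 139.
Without the tax, 292 − 0.5p = 4p + 139 gives 4.5p = 153, so p* = £34 and q* = 275.
With the tax collected from producers, supply shifts: qs = 4(p − 9) + 139.
New equilibrium: buyers pay £42, producers receive £33, q = 271. (Wedge: pb − ps = 9.)
Burden on buyers: £8; on producers: £1. (They sum to £9.)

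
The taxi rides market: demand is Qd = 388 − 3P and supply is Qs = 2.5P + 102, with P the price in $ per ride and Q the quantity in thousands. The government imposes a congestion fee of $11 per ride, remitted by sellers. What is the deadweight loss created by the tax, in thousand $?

Deadweight loss = $82.5 thousand.

Before the tax: set 388 − 3P = 2.5P + 102 → P* = $52, Q* = 232.
With the tax collected from sellers, supply shifts: Qs = 2.5(P − 11) + 102.
Solving gives Q = 217 with buyers paying $57 and sellers receiving $46 (the $11 wedge).
Quantity falls by |ΔQ| = |232 − 217| = 15.
DWL = ½ · t · |ΔQ| = ½ · 11 · 15 = $82.5.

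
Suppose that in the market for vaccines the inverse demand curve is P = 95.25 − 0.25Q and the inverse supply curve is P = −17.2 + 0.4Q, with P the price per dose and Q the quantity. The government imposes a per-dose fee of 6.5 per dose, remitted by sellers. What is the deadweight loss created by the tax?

Rewrite in direct form: Qd = 381 − 4P and Qs = 2.5P + 43.
Without the tax, 381 − 4P = 2.5P + 43 gives 6.5P = 338, so P* = 52 and Q* = 173.
With the tax collected from sellers, supply shifts: Qs = 2.5(P − 6.5) + 43.
Solving gives Q = 163 with buyers paying 54.5 and sellers receiving 48 (the 6.5 wedge).
Quantity falls by |ΔQ| = |173 − 163| = 10.
DWL = ½ · t · |ΔQ| = ½ · 6.5 · 10 = 32.5.

Deadweight loss = 32.5.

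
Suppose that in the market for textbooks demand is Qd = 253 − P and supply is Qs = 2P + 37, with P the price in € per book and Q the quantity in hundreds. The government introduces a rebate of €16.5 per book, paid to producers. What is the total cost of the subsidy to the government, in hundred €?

Before the subsidy: set 253 − P = 2P + 37 → P* = €72, Q* = 181.
With a per-unit subsidy paid to producers, each receives P + 16.5 per unit sold, so supply becomes Qs = 2(P + 16.5) + 37.
Solving gives Q = 192 with consumers paying €61 and producers receiving €77.5 (the €16.5 wedge).
Outlay = t · Q = 16.5 · 192 = €3168.

Government outlay = €3168 hundred.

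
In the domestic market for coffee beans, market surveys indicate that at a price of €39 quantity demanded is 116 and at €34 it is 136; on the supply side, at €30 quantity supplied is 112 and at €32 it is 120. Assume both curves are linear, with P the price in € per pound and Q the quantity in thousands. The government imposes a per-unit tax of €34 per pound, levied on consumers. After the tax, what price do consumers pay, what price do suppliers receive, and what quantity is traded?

Demand slope: (136 − 116)/(34 − 39) = -4, so Qd = 272 − 4P.
Supply slope: (120 − 112)/(32 − 30) = 4, so Qs = 4P − 8.
Before the tax: set 272 − 4P = 4P − 8 → P* = €35, Q* = 132.
With the tax collected from consumers, demand (in seller-price terms) shifts: Qd = 272 − 4(P + 34).
New equilibrium: consumers pay €52, suppliers receive €18, Q = 64. (Wedge: Pb − Ps = 34.)
The less price-elastic side of the market bears the larger share of a per-unit tax.

Consumers pay €52; suppliers receive €18; quantity = 64.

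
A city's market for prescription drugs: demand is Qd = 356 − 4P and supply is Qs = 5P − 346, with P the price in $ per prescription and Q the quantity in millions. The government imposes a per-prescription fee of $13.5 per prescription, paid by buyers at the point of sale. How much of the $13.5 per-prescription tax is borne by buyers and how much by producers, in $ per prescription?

Buyers bear $7.5 per prescription; producers bear $6 per prescription.

Before the tax: set 356 − 4P = 5P − 346 → P* = $78, Q* = 44.
With the tax collected from buyers, demand (in seller-price terms) shifts: Qd = 356 − 4(P + 13.5).
Solving gives Q = 14 with buyers paying $85.5 and producers receiving $72 (the $13.5 wedge).
Burden on buyers: $7.5; on producers: $6. (They sum to $13.5.)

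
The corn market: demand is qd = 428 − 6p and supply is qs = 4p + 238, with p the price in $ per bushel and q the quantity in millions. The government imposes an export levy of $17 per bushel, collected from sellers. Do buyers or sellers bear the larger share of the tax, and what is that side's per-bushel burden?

Without the tax, 428 − 6p = 4p + 238 gives 10p = 190, so p* = $19 and q* = 314.
With the tax collected from sellers, supply shifts: qs = 4(p − 17) + 238.
Solving gives q = 273.2 with buyers paying $25.8 and sellers receiving $8.8 (the $17 wedge).
Per-bushel burden: buyers $6.8, sellers $10.2.
Sellers take the larger share because supply is less price-elastic here (demand slope 6 vs supply slope 4).
The less price-elastic side of the market bears the larger share of a per-unit tax.

Sellers bear the larger share: $10.2 per bushel.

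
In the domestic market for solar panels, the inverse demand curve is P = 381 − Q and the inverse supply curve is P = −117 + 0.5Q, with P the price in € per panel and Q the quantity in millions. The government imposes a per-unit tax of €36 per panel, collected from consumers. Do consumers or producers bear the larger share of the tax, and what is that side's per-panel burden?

Consumers bear the larger share: €24 per panel.

Inverting to Q(P) form: Qd = 381 − P; Qs = 2P + 234.
Without the tax, 381 − P = 2P + 234 gives 3P = 147, so P* = €49 and Q* = 332.
With the tax collected from consumers, demand (in seller-price terms) shifts: Qd = 381 − (P + 36).
Solving gives Q = 308 with consumers paying €73 and producers receiving €37 (the €36 wedge).
Per-panel burden: consumers €24, producers €12.
Consumers take the larger share because demand is less price-elastic here (demand slope 1 vs supply slope 2).
The less price-elastic side of the market bears the larger share of a per-unit tax.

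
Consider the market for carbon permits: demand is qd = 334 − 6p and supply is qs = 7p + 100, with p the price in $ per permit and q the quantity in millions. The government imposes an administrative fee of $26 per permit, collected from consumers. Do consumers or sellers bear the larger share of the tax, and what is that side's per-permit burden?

Before the tax: set 334 − 6p = 7p + 100 → p* = $18, q* = 226.
With the tax collected from consumers, demand (in seller-price terms) shifts: qd = 334 − 6(p + 26).
New equilibrium: consumers pay $32, sellers receive $6, q = 142. (Wedge: pb − ps = 26.)
Per-permit burden: consumers $14, sellers $12.
Consumers take the larger share because demand is less price-elastic here (demand slope 6 vs supply slope 7).

Consumers bear the larger share: $14 per permit.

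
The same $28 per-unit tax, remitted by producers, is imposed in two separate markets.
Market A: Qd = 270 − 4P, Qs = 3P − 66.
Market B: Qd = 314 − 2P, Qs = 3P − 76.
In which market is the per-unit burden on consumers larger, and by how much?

Market B, by $4.8.

Market A: pre-tax P* = $48, Q* = 78; post-tax Q = 30; per-unit burden on consumers = $12.
Market B: pre-tax P* = $78, Q* = 158; post-tax Q = 124.4; per-unit burden on consumers = $16.8.
Difference: $12 vs $16.8 → market B is larger by $4.8.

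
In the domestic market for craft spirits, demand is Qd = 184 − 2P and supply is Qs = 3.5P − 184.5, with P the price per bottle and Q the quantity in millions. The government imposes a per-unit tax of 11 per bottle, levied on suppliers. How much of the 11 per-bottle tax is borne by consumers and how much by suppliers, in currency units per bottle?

Without the tax, 184 − 2P = 3.5P − 184.5 gives 5.5P = 368.5, so P* = 67 and Q* = 50.
With the tax collected from suppliers, supply shifts: Qs = 3.5(P − 11) − 184.5.
New equilibrium: consumers pay 74, suppliers receive 63, Q = 36. (Wedge: Pb − Ps = 11.)
Burden on consumers: 7; on suppliers: 4. (They sum to 11.)
The less price-elastic side of the market bears the larger share of a per-unit tax.

Consumers bear 7 per bottle; suppliers bear 4 per bottle.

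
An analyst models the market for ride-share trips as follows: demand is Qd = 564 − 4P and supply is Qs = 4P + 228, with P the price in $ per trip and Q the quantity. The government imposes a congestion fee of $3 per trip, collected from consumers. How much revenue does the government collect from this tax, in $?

Before the tax: set 564 − 4P = 4P + 228 → P* = $42, Q* = 396.
With the tax collected from consumers, demand (in seller-price terms) shifts: Qd = 564 − 4(P + 3).
Solving gives Q = 390 with consumers paying $43.5 and sellers receiving $40.5 (the $3 wedge).
Revenue = t · Q = 3 · 390 = $1170.

Tax revenue = $1170.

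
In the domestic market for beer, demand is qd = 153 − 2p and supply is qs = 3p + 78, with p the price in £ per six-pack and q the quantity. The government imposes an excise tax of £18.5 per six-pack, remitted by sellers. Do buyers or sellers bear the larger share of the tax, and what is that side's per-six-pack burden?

Buyers bear the larger share: £11.1 per six-pack.

Before the tax: set 153 − 2p = 3p + 78 → p* = £15, q* = 123.
With the tax collected from sellers, supply shifts: qs = 3(p − 18.5) + 78.
New equilibrium: buyers pay £26.1, sellers receive £7.6, q = 100.8. (Wedge: pb − ps = 18.5.)
Per-six-pack burden: buyers £11.1, sellers £7.4.
Buyers take the larger share because demand is less price-elastic here (demand slope 2 vs supply slope 3).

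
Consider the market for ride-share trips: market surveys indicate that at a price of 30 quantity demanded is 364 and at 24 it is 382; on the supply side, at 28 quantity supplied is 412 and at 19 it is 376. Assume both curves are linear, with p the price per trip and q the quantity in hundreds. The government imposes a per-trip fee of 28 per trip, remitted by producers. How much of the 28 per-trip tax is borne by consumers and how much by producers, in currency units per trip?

Consumers bear 16 per trip; producers bear 12 per trip.

Demand slope: (382 − 364)/(24 − 30) = -3, so qd = 454 − 3p.
Supply slope: (376 − 412)/(19 − 28) = 4, so qs = 4p + 300.
Without the tax, 454 − 3p = 4p + 300 gives 7p = 154, so p* = 22 and q* = 388.
With the tax collected from producers, supply shifts: qs = 4(p − 28) + 300.
Solving gives q = 340 with consumers paying 38 and producers receiving 10 (the 28 wedge).
Burden on consumers: 16; on producers: 12. (They sum to 28.)
The less price-elastic side of the market bears the larger share of a per-unit tax.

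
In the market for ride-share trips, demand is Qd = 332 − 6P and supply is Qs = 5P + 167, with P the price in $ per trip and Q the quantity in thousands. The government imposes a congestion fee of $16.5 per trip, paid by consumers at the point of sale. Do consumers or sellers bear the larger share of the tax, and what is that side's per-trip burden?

Sellers bear the larger share: $9 per trip.

Before the tax: set 332 − 6P = 5P + 167 → P* = $15, Q* = 242.
With the tax collected from consumers, demand (in seller-price terms) shifts: Qd = 332 − 6(P + 16.5).
New equilibrium: consumers pay $22.5, sellers receive $6, Q = 197. (Wedge: Pb − Ps = 16.5.)
Per-trip burden: consumers $7.5, sellers $9.
Sellers take the larger share because supply is less price-elastic here (demand slope 6 vs supply slope 5).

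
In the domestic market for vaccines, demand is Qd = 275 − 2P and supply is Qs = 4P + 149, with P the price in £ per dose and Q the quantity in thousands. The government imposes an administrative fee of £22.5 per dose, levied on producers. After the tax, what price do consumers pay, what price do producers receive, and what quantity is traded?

Before the tax: set 275 − 2P = 4P + 149 → P* = £21, Q* = 233.
With the tax collected from producers, supply shifts: Qs = 4(P − 22.5) + 149.
New equilibrium: consumers pay £36, producers receive £13.5, Q = 203. (Wedge: Pb − Ps = 22.5.)
The less price-elastic side of the market bears the larger share of a per-unit tax.

Consumers pay £36; producers receive £13.5; quantity = 203.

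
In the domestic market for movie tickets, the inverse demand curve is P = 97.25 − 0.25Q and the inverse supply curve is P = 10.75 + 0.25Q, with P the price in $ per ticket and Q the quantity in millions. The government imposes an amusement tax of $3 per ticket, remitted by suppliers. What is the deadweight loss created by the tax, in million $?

Rewrite in direct form: Qd = 389 − 4P and Qs = 4P − 43.
Without the tax, 389 − 4P = 4P − 43 gives 8P = 432, so P* = $54 and Q* = 173.
With the tax collected from suppliers, supply shifts: Qs = 4(P − 3) − 43.
New equilibrium: buyers pay $55.5, suppliers receive $52.5, Q = 167. (Wedge: Pb − Ps = 3.)
Quantity falls by |ΔQ| = |173 − 167| = 6.
DWL = ½ · t · |ΔQ| = ½ · 3 · 6 = $9.

Deadweight loss = $9 million.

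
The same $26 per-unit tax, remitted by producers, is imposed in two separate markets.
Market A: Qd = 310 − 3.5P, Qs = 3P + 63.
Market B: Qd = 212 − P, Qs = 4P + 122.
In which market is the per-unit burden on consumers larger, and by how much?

Market B, by $8.8.

Market A: pre-tax P* = $38, Q* = 177; post-tax Q = 135; per-unit burden on consumers = $12.
Market B: pre-tax P* = $18, Q* = 194; post-tax Q = 173.2; per-unit burden on consumers = $20.8.
Difference: $12 vs $20.8 → market B is larger by $8.8.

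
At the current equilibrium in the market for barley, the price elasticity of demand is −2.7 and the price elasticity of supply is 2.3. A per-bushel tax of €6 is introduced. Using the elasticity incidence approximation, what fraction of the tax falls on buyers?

Buyers' share ≈ 0.46.

Incidence ratio: buyers' share ≈ εs / (εs + |εd|) = 2.3 / (2.3 + 2.7) = 0.46.
Supply is the less elastic side, so buyers bear the smaller share.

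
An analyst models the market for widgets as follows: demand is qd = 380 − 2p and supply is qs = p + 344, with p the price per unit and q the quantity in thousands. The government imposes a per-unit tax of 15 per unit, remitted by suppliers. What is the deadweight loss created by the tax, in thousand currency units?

Deadweight loss = 75 thousand.

Before the tax: set 380 − 2p = p + 344 → p* = 12, q* = 356.
With the tax collected from suppliers, supply shifts: qs = (p − 15) + 344.
New equilibrium: buyers pay 17, suppliers receive 2, q = 346. (Wedge: pb − ps = 15.)
Quantity falls by |ΔQ| = |356 − 346| = 10.
DWL = ½ · t · |ΔQ| = ½ · 15 · 10 = 75.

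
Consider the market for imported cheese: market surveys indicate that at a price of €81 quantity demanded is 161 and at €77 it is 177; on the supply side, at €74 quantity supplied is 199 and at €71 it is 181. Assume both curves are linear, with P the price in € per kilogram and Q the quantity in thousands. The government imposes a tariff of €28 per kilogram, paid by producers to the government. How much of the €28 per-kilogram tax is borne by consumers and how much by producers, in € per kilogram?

Demand slope: (177 − 161)/(77 − 81) = -4, so Qd = 485 − 4P.
Supply slope: (181 − 199)/(71 − 74) = 6, so Qs = 6P − 245.
Without the tax, 485 − 4P = 6P − 245 gives 10P = 730, so P* = €73 and Q* = 193.
With the tax collected from producers, supply shifts: Qs = 6(P − 28) − 245.
New equilibrium: consumers pay €89.8, producers receive €61.8, Q = 125.8. (Wedge: Pb − Ps = 28.)
Burden on consumers: €16.8; on producers: €11.2. (They sum to €28.)

Consumers bear €16.8 per kilogram; producers bear €11.2 per kilogram.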